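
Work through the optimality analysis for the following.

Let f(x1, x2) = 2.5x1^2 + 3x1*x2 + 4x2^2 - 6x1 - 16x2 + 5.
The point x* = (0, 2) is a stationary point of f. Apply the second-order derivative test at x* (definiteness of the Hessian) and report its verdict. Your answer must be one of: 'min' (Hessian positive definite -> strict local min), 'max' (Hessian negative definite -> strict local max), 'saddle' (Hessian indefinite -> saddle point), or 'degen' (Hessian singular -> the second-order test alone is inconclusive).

Compute the Hessian H = grad^2 f:
  H = [[5, 3], [3, 8]]
Verify stationarity: grad f(x*) = H x* + g = (0, 0).
Eigenvalues of H: 3.1459, 9.8541.
Both eigenvalues > 0, so H is positive definite -> x* is a strict local min.

min


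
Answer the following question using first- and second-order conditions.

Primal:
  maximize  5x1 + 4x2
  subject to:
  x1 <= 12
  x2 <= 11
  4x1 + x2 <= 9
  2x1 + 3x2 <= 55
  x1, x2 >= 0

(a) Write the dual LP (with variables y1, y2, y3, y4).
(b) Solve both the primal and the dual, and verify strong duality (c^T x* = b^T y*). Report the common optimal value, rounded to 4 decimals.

The standard primal-dual pair for 'max c^T x s.t. A x <= b, x >= 0' is:
  Dual:  min b^T y  s.t.  A^T y >= c,  y >= 0.

So the dual LP is:
  minimize  12y1 + 11y2 + 9y3 + 55y4
  subject to:
    y1 + 4y3 + 2y4 >= 5
    y2 + y3 + 3y4 >= 4
    y1, y2, y3, y4 >= 0

Solving the primal: x* = (0, 9).
  primal value c^T x* = 36.
Solving the dual: y* = (0, 0, 4, 0).
  dual value b^T y* = 36.
Strong duality: c^T x* = b^T y*. Confirmed.

36


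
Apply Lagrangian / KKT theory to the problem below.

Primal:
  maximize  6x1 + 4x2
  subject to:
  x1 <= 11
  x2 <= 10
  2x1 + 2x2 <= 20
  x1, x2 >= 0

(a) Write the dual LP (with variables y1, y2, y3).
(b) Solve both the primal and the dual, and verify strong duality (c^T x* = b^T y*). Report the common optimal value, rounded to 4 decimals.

The standard primal-dual pair for 'max c^T x s.t. A x <= b, x >= 0' is:
  Dual:  min b^T y  s.t.  A^T y >= c,  y >= 0.

So the dual LP is:
  minimize  11y1 + 10y2 + 20y3
  subject to:
    y1 + 2y3 >= 6
    y2 + 2y3 >= 4
    y1, y2, y3 >= 0

Solving the primal: x* = (10, 0).
  primal value c^T x* = 60.
Solving the dual: y* = (0, 0, 3).
  dual value b^T y* = 60.
Strong duality: c^T x* = b^T y*. Confirmed.

60


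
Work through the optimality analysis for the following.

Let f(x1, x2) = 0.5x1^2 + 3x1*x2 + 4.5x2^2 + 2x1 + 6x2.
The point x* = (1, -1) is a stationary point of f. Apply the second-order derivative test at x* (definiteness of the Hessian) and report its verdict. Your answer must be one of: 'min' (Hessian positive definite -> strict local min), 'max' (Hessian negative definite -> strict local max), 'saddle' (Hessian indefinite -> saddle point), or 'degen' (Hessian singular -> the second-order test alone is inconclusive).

Compute the Hessian H = grad^2 f:
  H = [[1, 3], [3, 9]]
Verify stationarity: grad f(x*) = H x* + g = (0, 0).
Eigenvalues of H: 0, 10.
H has a zero eigenvalue (singular; positive semidefinite but not definite), so H is neither positive definite, negative definite, nor indefinite. The second-order test alone is inconclusive -> degen.
(Indeed, f is constant along the null direction of H through x*, so x* is not a strict local extremum.)

degen


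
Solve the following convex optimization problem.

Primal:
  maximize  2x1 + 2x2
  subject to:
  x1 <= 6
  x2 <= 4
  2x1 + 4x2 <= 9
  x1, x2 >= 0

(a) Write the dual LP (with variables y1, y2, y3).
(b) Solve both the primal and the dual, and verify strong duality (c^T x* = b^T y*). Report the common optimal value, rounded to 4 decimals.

The standard primal-dual pair for 'max c^T x s.t. A x <= b, x >= 0' is:
  Dual:  min b^T y  s.t.  A^T y >= c,  y >= 0.

So the dual LP is:
  minimize  6y1 + 4y2 + 9y3
  subject to:
    y1 + 2y3 >= 2
    y2 + 4y3 >= 2
    y1, y2, y3 >= 0

Solving the primal: x* = (4.5, 0).
  primal value c^T x* = 9.
Solving the dual: y* = (0, 0, 1).
  dual value b^T y* = 9.
Strong duality: c^T x* = b^T y*. Confirmed.

9


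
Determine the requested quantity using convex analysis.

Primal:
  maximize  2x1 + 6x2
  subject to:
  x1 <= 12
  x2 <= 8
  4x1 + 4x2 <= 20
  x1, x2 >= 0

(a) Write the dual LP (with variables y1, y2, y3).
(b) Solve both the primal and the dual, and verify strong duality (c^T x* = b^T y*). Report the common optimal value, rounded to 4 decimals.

The standard primal-dual pair for 'max c^T x s.t. A x <= b, x >= 0' is:
  Dual:  min b^T y  s.t.  A^T y >= c,  y >= 0.

So the dual LP is:
  minimize  12y1 + 8y2 + 20y3
  subject to:
    y1 + 4y3 >= 2
    y2 + 4y3 >= 6
    y1, y2, y3 >= 0

Solving the primal: x* = (0, 5).
  primal value c^T x* = 30.
Solving the dual: y* = (0, 0, 1.5).
  dual value b^T y* = 30.
Strong duality: c^T x* = b^T y*. Confirmed.

30


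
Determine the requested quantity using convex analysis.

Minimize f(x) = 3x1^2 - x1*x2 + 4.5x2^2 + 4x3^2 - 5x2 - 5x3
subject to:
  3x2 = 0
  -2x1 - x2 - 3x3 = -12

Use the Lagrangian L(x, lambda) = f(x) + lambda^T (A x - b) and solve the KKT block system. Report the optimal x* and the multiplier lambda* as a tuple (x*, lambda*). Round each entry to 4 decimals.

Form the Lagrangian:
  L(x, lambda) = (1/2) x^T Q x + c^T x + lambda^T (A x - b)
Stationarity (grad_x L = 0): Q x + c + A^T lambda = 0.
Primal feasibility: A x = b.

This gives the KKT block system:
  [ Q   A^T ] [ x     ]   [-c ]
  [ A    0  ] [ lambda ] = [ b ]

Solving the linear system:
  x*      = (1.8837, 0, 2.7442)
  lambda* = (4.1783, 5.6512)
  f(x*)   = 27.0465

x* = (1.8837, 0, 2.7442), lambda* = (4.1783, 5.6512)


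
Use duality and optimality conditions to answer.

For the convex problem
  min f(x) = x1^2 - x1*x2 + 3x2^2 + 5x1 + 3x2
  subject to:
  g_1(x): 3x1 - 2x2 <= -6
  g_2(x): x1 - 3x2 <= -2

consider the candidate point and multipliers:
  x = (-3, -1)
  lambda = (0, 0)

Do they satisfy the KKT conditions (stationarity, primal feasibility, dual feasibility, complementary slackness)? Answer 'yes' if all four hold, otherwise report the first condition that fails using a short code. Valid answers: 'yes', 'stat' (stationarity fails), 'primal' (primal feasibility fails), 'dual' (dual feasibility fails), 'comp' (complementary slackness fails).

Gradient of f: grad f(x) = Q x + c = (0, 0)
Constraint values g_i(x) = a_i^T x - b_i:
  g_1((-3, -1)) = -1
  g_2((-3, -1)) = 2
Stationarity residual: grad f(x) + sum_i lambda_i a_i = (0, 0)
  -> stationarity OK
Primal feasibility (all g_i <= 0): FAILS
Dual feasibility (all lambda_i >= 0): OK
Complementary slackness (lambda_i * g_i(x) = 0 for all i): OK

Verdict: the first failing condition is primal_feasibility -> primal.

primal


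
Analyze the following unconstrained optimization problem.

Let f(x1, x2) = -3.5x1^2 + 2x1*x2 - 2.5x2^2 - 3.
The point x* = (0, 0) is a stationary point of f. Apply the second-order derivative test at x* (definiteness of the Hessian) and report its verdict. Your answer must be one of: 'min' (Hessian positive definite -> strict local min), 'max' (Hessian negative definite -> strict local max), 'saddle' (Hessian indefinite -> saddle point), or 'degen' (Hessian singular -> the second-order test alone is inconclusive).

Compute the Hessian H = grad^2 f:
  H = [[-7, 2], [2, -5]]
Verify stationarity: grad f(x*) = H x* + g = (0, 0).
Eigenvalues of H: -8.2361, -3.7639.
Both eigenvalues < 0, so H is negative definite -> x* is a strict local max.

max


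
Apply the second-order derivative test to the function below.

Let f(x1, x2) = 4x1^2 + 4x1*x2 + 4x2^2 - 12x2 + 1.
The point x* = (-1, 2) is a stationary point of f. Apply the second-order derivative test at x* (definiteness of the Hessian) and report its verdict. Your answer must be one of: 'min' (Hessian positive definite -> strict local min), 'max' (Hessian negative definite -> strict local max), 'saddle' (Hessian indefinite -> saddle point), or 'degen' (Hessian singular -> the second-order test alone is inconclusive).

Compute the Hessian H = grad^2 f:
  H = [[8, 4], [4, 8]]
Verify stationarity: grad f(x*) = H x* + g = (0, 0).
Eigenvalues of H: 4, 12.
Both eigenvalues > 0, so H is positive definite -> x* is a strict local min.

min


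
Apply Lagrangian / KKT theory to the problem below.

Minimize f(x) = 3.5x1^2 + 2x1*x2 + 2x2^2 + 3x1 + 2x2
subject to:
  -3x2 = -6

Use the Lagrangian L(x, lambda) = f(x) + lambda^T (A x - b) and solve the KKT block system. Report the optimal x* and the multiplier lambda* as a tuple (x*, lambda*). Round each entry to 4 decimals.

Form the Lagrangian:
  L(x, lambda) = (1/2) x^T Q x + c^T x + lambda^T (A x - b)
Stationarity (grad_x L = 0): Q x + c + A^T lambda = 0.
Primal feasibility: A x = b.

This gives the KKT block system:
  [ Q   A^T ] [ x     ]   [-c ]
  [ A    0  ] [ lambda ] = [ b ]

Solving the linear system:
  x*      = (-1, 2)
  lambda* = (2.6667)
  f(x*)   = 8.5

x* = (-1, 2), lambda* = (2.6667)


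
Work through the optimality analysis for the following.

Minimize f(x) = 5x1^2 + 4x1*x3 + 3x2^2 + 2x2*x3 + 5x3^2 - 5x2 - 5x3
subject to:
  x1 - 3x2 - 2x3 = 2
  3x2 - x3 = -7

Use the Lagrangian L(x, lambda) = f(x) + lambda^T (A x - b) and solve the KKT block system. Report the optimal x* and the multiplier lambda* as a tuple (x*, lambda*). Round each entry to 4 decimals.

Form the Lagrangian:
  L(x, lambda) = (1/2) x^T Q x + c^T x + lambda^T (A x - b)
Stationarity (grad_x L = 0): Q x + c + A^T lambda = 0.
Primal feasibility: A x = b.

This gives the KKT block system:
  [ Q   A^T ] [ x     ]   [-c ]
  [ A    0  ] [ lambda ] = [ b ]

Solving the linear system:
  x*      = (-0.5714, -1.8413, 1.4762)
  lambda* = (-0.1905, 4.1746)
  f(x*)   = 15.7143

x* = (-0.5714, -1.8413, 1.4762), lambda* = (-0.1905, 4.1746)


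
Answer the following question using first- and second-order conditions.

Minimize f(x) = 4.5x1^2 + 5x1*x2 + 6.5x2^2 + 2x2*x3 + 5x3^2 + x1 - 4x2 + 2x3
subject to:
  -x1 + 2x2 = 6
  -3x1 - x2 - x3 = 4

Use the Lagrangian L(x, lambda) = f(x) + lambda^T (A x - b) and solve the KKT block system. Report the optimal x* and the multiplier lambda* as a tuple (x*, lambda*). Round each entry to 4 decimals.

Form the Lagrangian:
  L(x, lambda) = (1/2) x^T Q x + c^T x + lambda^T (A x - b)
Stationarity (grad_x L = 0): Q x + c + A^T lambda = 0.
Primal feasibility: A x = b.

This gives the KKT block system:
  [ Q   A^T ] [ x     ]   [-c ]
  [ A    0  ] [ lambda ] = [ b ]

Solving the linear system:
  x*      = (-1.8343, 2.0829, -0.58)
  lambda* = (-6.1902, 0.3653)
  f(x*)   = 12.177

x* = (-1.8343, 2.0829, -0.58), lambda* = (-6.1902, 0.3653)


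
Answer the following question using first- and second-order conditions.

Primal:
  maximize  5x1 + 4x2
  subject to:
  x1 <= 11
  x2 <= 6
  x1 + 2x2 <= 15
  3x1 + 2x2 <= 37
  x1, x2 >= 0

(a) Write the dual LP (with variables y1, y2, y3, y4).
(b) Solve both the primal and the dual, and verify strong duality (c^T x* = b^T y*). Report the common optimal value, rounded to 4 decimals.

The standard primal-dual pair for 'max c^T x s.t. A x <= b, x >= 0' is:
  Dual:  min b^T y  s.t.  A^T y >= c,  y >= 0.

So the dual LP is:
  minimize  11y1 + 6y2 + 15y3 + 37y4
  subject to:
    y1 + y3 + 3y4 >= 5
    y2 + 2y3 + 2y4 >= 4
    y1, y2, y3, y4 >= 0

Solving the primal: x* = (11, 2).
  primal value c^T x* = 63.
Solving the dual: y* = (0, 0, 0.5, 1.5).
  dual value b^T y* = 63.
Strong duality: c^T x* = b^T y*. Confirmed.

63


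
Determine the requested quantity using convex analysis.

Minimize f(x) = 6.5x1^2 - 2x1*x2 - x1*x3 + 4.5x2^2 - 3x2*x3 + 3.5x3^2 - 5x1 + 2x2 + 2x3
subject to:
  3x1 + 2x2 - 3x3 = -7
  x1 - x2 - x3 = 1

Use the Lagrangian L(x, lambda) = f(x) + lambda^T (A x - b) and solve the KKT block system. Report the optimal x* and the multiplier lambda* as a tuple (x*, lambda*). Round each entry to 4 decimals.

Form the Lagrangian:
  L(x, lambda) = (1/2) x^T Q x + c^T x + lambda^T (A x - b)
Stationarity (grad_x L = 0): Q x + c + A^T lambda = 0.
Primal feasibility: A x = b.

This gives the KKT block system:
  [ Q   A^T ] [ x     ]   [-c ]
  [ A    0  ] [ lambda ] = [ b ]

Solving the linear system:
  x*      = (-0.7222, -2, 0.2778)
  lambda* = (5.2111, -4.9667)
  f(x*)   = 20.8056

x* = (-0.7222, -2, 0.2778), lambda* = (5.2111, -4.9667)


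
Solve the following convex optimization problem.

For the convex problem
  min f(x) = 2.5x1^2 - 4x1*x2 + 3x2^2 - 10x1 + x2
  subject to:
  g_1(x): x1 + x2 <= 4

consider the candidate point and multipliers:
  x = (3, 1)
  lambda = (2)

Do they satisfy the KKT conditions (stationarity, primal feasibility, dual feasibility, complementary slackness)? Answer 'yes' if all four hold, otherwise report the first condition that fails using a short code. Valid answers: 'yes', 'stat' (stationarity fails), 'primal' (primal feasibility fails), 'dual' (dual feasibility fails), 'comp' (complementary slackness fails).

Gradient of f: grad f(x) = Q x + c = (1, -5)
Constraint values g_i(x) = a_i^T x - b_i:
  g_1((3, 1)) = 0
Stationarity residual: grad f(x) + sum_i lambda_i a_i = (3, -3)
  -> stationarity FAILS
Primal feasibility (all g_i <= 0): OK
Dual feasibility (all lambda_i >= 0): OK
Complementary slackness (lambda_i * g_i(x) = 0 for all i): OK

Verdict: the first failing condition is stationarity -> stat.

stat


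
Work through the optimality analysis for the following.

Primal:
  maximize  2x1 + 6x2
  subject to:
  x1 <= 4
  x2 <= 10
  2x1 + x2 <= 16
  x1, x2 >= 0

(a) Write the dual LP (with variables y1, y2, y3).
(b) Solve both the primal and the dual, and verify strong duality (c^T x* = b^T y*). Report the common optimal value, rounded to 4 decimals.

The standard primal-dual pair for 'max c^T x s.t. A x <= b, x >= 0' is:
  Dual:  min b^T y  s.t.  A^T y >= c,  y >= 0.

So the dual LP is:
  minimize  4y1 + 10y2 + 16y3
  subject to:
    y1 + 2y3 >= 2
    y2 + y3 >= 6
    y1, y2, y3 >= 0

Solving the primal: x* = (3, 10).
  primal value c^T x* = 66.
Solving the dual: y* = (0, 5, 1).
  dual value b^T y* = 66.
Strong duality: c^T x* = b^T y*. Confirmed.

66


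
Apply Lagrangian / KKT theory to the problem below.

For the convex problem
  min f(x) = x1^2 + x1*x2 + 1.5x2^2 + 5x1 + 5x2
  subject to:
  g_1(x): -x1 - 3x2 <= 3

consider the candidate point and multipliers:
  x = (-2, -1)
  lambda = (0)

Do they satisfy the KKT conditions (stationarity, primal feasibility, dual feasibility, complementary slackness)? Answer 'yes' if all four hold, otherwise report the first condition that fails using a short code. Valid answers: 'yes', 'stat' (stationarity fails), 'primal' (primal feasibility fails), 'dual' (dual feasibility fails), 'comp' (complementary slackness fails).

Gradient of f: grad f(x) = Q x + c = (0, 0)
Constraint values g_i(x) = a_i^T x - b_i:
  g_1((-2, -1)) = 2
Stationarity residual: grad f(x) + sum_i lambda_i a_i = (0, 0)
  -> stationarity OK
Primal feasibility (all g_i <= 0): FAILS
Dual feasibility (all lambda_i >= 0): OK
Complementary slackness (lambda_i * g_i(x) = 0 for all i): OK

Verdict: the first failing condition is primal_feasibility -> primal.

primal


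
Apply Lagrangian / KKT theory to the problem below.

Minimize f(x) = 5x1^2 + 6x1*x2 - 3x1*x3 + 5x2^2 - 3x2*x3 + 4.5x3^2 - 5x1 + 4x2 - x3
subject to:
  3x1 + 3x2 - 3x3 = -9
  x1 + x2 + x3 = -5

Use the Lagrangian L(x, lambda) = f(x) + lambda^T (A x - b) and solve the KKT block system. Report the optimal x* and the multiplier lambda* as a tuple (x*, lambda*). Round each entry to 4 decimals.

Form the Lagrangian:
  L(x, lambda) = (1/2) x^T Q x + c^T x + lambda^T (A x - b)
Stationarity (grad_x L = 0): Q x + c + A^T lambda = 0.
Primal feasibility: A x = b.

This gives the KKT block system:
  [ Q   A^T ] [ x     ]   [-c ]
  [ A    0  ] [ lambda ] = [ b ]

Solving the linear system:
  x*      = (-0.875, -3.125, -1)
  lambda* = (5.25, 13.75)
  f(x*)   = 54.4375

x* = (-0.875, -3.125, -1), lambda* = (5.25, 13.75)


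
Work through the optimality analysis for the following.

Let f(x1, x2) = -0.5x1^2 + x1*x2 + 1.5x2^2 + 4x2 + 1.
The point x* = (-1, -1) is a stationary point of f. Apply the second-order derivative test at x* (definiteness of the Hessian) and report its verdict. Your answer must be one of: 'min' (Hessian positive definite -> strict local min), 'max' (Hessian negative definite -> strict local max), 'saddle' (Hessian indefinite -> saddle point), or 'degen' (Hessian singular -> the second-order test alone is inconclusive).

Compute the Hessian H = grad^2 f:
  H = [[-1, 1], [1, 3]]
Verify stationarity: grad f(x*) = H x* + g = (0, 0).
Eigenvalues of H: -1.2361, 3.2361.
Eigenvalues have mixed signs, so H is indefinite -> x* is a saddle point.

saddle


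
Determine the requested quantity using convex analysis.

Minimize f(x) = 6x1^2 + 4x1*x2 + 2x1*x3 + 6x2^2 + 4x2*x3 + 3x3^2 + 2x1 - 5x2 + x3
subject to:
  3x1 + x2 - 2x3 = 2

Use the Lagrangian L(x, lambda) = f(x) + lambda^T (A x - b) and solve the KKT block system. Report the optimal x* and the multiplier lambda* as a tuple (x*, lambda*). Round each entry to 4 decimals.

Form the Lagrangian:
  L(x, lambda) = (1/2) x^T Q x + c^T x + lambda^T (A x - b)
Stationarity (grad_x L = 0): Q x + c + A^T lambda = 0.
Primal feasibility: A x = b.

This gives the KKT block system:
  [ Q   A^T ] [ x     ]   [-c ]
  [ A    0  ] [ lambda ] = [ b ]

Solving the linear system:
  x*      = (-0.1511, 0.791, -0.8312)
  lambda* = (-0.5627)
  f(x*)   = -1.9815

x* = (-0.1511, 0.791, -0.8312), lambda* = (-0.5627)


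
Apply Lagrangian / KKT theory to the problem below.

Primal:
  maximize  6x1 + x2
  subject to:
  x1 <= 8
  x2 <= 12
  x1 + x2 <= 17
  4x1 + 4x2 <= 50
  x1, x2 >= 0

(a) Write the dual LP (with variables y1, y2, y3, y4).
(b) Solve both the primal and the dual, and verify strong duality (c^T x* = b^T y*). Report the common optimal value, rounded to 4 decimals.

The standard primal-dual pair for 'max c^T x s.t. A x <= b, x >= 0' is:
  Dual:  min b^T y  s.t.  A^T y >= c,  y >= 0.

So the dual LP is:
  minimize  8y1 + 12y2 + 17y3 + 50y4
  subject to:
    y1 + y3 + 4y4 >= 6
    y2 + y3 + 4y4 >= 1
    y1, y2, y3, y4 >= 0

Solving the primal: x* = (8, 4.5).
  primal value c^T x* = 52.5.
Solving the dual: y* = (5, 0, 0, 0.25).
  dual value b^T y* = 52.5.
Strong duality: c^T x* = b^T y*. Confirmed.

52.5


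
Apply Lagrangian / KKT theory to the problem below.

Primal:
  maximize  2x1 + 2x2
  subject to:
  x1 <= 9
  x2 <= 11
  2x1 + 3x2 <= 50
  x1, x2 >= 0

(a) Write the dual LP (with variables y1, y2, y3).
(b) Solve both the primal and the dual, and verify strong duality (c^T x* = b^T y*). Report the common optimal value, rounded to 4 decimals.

The standard primal-dual pair for 'max c^T x s.t. A x <= b, x >= 0' is:
  Dual:  min b^T y  s.t.  A^T y >= c,  y >= 0.

So the dual LP is:
  minimize  9y1 + 11y2 + 50y3
  subject to:
    y1 + 2y3 >= 2
    y2 + 3y3 >= 2
    y1, y2, y3 >= 0

Solving the primal: x* = (9, 10.6667).
  primal value c^T x* = 39.3333.
Solving the dual: y* = (0.6667, 0, 0.6667).
  dual value b^T y* = 39.3333.
Strong duality: c^T x* = b^T y*. Confirmed.

39.3333


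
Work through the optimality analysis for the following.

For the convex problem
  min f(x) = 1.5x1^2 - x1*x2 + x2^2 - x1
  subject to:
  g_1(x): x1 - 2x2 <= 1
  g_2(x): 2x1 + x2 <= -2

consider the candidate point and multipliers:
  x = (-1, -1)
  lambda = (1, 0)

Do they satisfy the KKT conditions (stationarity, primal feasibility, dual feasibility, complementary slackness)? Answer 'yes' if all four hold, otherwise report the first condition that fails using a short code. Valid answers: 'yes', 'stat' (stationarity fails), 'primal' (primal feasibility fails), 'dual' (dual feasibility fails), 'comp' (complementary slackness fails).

Gradient of f: grad f(x) = Q x + c = (-3, -1)
Constraint values g_i(x) = a_i^T x - b_i:
  g_1((-1, -1)) = 0
  g_2((-1, -1)) = -1
Stationarity residual: grad f(x) + sum_i lambda_i a_i = (-2, -3)
  -> stationarity FAILS
Primal feasibility (all g_i <= 0): OK
Dual feasibility (all lambda_i >= 0): OK
Complementary slackness (lambda_i * g_i(x) = 0 for all i): OK

Verdict: the first failing condition is stationarity -> stat.

stat


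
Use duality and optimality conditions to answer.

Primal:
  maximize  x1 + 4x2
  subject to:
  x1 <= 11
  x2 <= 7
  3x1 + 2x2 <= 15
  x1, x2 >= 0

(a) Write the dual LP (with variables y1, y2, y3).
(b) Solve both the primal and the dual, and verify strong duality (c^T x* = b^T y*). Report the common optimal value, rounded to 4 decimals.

The standard primal-dual pair for 'max c^T x s.t. A x <= b, x >= 0' is:
  Dual:  min b^T y  s.t.  A^T y >= c,  y >= 0.

So the dual LP is:
  minimize  11y1 + 7y2 + 15y3
  subject to:
    y1 + 3y3 >= 1
    y2 + 2y3 >= 4
    y1, y2, y3 >= 0

Solving the primal: x* = (0.3333, 7).
  primal value c^T x* = 28.3333.
Solving the dual: y* = (0, 3.3333, 0.3333).
  dual value b^T y* = 28.3333.
Strong duality: c^T x* = b^T y*. Confirmed.

28.3333


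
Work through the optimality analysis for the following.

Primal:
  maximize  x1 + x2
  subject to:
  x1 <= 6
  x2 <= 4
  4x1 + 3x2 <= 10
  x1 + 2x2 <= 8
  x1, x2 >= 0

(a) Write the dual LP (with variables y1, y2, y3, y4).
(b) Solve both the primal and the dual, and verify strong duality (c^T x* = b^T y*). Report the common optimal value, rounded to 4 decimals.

The standard primal-dual pair for 'max c^T x s.t. A x <= b, x >= 0' is:
  Dual:  min b^T y  s.t.  A^T y >= c,  y >= 0.

So the dual LP is:
  minimize  6y1 + 4y2 + 10y3 + 8y4
  subject to:
    y1 + 4y3 + y4 >= 1
    y2 + 3y3 + 2y4 >= 1
    y1, y2, y3, y4 >= 0

Solving the primal: x* = (0, 3.3333).
  primal value c^T x* = 3.3333.
Solving the dual: y* = (0, 0, 0.3333, 0).
  dual value b^T y* = 3.3333.
Strong duality: c^T x* = b^T y*. Confirmed.

3.3333


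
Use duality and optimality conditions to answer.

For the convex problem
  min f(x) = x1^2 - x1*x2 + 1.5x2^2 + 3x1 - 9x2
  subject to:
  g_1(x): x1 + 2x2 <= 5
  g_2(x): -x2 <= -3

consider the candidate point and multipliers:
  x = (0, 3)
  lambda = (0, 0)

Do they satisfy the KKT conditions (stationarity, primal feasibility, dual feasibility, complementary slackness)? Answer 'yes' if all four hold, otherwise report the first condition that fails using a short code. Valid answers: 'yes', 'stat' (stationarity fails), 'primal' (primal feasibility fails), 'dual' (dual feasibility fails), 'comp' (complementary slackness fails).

Gradient of f: grad f(x) = Q x + c = (0, 0)
Constraint values g_i(x) = a_i^T x - b_i:
  g_1((0, 3)) = 1
  g_2((0, 3)) = 0
Stationarity residual: grad f(x) + sum_i lambda_i a_i = (0, 0)
  -> stationarity OK
Primal feasibility (all g_i <= 0): FAILS
Dual feasibility (all lambda_i >= 0): OK
Complementary slackness (lambda_i * g_i(x) = 0 for all i): OK

Verdict: the first failing condition is primal_feasibility -> primal.

primal


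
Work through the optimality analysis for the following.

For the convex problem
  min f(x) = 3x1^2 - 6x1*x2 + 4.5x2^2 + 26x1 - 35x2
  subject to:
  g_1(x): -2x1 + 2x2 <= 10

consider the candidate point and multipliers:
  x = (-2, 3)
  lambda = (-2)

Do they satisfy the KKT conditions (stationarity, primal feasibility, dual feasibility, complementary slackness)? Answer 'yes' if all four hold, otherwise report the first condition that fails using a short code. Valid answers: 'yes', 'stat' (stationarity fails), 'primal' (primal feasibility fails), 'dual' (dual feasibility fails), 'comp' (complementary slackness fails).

Gradient of f: grad f(x) = Q x + c = (-4, 4)
Constraint values g_i(x) = a_i^T x - b_i:
  g_1((-2, 3)) = 0
Stationarity residual: grad f(x) + sum_i lambda_i a_i = (0, 0)
  -> stationarity OK
Primal feasibility (all g_i <= 0): OK
Dual feasibility (all lambda_i >= 0): FAILS
Complementary slackness (lambda_i * g_i(x) = 0 for all i): OK

Verdict: the first failing condition is dual_feasibility -> dual.

dual


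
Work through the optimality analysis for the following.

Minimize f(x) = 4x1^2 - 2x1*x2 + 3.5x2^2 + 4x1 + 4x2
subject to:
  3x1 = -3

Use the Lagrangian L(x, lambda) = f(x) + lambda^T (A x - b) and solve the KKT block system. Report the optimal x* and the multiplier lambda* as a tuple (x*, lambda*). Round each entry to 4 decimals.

Form the Lagrangian:
  L(x, lambda) = (1/2) x^T Q x + c^T x + lambda^T (A x - b)
Stationarity (grad_x L = 0): Q x + c + A^T lambda = 0.
Primal feasibility: A x = b.

This gives the KKT block system:
  [ Q   A^T ] [ x     ]   [-c ]
  [ A    0  ] [ lambda ] = [ b ]

Solving the linear system:
  x*      = (-1, -0.8571)
  lambda* = (0.7619)
  f(x*)   = -2.5714

x* = (-1, -0.8571), lambda* = (0.7619)


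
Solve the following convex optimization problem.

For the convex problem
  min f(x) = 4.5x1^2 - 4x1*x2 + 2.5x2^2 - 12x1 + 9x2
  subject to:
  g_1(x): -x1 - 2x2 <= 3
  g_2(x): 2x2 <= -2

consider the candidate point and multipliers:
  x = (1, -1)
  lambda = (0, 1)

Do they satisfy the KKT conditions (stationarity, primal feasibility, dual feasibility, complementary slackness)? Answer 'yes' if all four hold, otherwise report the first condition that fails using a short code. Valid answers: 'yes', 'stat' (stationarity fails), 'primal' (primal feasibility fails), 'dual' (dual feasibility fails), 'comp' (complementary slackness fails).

Gradient of f: grad f(x) = Q x + c = (1, 0)
Constraint values g_i(x) = a_i^T x - b_i:
  g_1((1, -1)) = -2
  g_2((1, -1)) = 0
Stationarity residual: grad f(x) + sum_i lambda_i a_i = (1, 2)
  -> stationarity FAILS
Primal feasibility (all g_i <= 0): OK
Dual feasibility (all lambda_i >= 0): OK
Complementary slackness (lambda_i * g_i(x) = 0 for all i): OK

Verdict: the first failing condition is stationarity -> stat.

stat


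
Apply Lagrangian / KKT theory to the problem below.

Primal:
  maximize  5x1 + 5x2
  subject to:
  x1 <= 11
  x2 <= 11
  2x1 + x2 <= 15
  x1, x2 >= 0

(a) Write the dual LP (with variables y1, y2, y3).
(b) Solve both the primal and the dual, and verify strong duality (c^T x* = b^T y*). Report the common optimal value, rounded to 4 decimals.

The standard primal-dual pair for 'max c^T x s.t. A x <= b, x >= 0' is:
  Dual:  min b^T y  s.t.  A^T y >= c,  y >= 0.

So the dual LP is:
  minimize  11y1 + 11y2 + 15y3
  subject to:
    y1 + 2y3 >= 5
    y2 + y3 >= 5
    y1, y2, y3 >= 0

Solving the primal: x* = (2, 11).
  primal value c^T x* = 65.
Solving the dual: y* = (0, 2.5, 2.5).
  dual value b^T y* = 65.
Strong duality: c^T x* = b^T y*. Confirmed.

65


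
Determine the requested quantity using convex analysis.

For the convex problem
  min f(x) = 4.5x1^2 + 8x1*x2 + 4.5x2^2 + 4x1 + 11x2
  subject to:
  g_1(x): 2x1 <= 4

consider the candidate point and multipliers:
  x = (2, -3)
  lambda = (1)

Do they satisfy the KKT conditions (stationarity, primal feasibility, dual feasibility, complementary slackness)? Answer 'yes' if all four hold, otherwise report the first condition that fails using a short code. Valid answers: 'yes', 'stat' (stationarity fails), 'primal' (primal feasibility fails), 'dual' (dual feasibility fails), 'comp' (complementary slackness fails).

Gradient of f: grad f(x) = Q x + c = (-2, 0)
Constraint values g_i(x) = a_i^T x - b_i:
  g_1((2, -3)) = 0
Stationarity residual: grad f(x) + sum_i lambda_i a_i = (0, 0)
  -> stationarity OK
Primal feasibility (all g_i <= 0): OK
Dual feasibility (all lambda_i >= 0): OK
Complementary slackness (lambda_i * g_i(x) = 0 for all i): OK

Verdict: yes, KKT holds.

yes


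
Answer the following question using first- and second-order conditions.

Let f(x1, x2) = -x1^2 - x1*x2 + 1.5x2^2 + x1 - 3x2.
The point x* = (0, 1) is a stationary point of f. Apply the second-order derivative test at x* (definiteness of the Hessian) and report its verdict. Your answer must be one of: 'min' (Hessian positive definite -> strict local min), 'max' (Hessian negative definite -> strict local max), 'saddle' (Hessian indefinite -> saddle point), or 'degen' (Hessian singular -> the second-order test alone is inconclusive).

Compute the Hessian H = grad^2 f:
  H = [[-2, -1], [-1, 3]]
Verify stationarity: grad f(x*) = H x* + g = (0, 0).
Eigenvalues of H: -2.1926, 3.1926.
Eigenvalues have mixed signs, so H is indefinite -> x* is a saddle point.

saddle


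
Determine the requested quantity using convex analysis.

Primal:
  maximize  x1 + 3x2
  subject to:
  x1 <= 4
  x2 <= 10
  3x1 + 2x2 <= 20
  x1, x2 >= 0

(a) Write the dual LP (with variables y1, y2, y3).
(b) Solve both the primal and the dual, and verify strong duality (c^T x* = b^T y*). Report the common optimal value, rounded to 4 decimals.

The standard primal-dual pair for 'max c^T x s.t. A x <= b, x >= 0' is:
  Dual:  min b^T y  s.t.  A^T y >= c,  y >= 0.

So the dual LP is:
  minimize  4y1 + 10y2 + 20y3
  subject to:
    y1 + 3y3 >= 1
    y2 + 2y3 >= 3
    y1, y2, y3 >= 0

Solving the primal: x* = (0, 10).
  primal value c^T x* = 30.
Solving the dual: y* = (0, 0, 1.5).
  dual value b^T y* = 30.
Strong duality: c^T x* = b^T y*. Confirmed.

30


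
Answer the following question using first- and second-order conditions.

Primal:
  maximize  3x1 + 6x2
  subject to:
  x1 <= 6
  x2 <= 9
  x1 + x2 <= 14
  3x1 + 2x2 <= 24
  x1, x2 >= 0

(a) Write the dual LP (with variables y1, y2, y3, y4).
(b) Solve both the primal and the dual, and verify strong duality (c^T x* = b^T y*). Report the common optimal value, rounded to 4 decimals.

The standard primal-dual pair for 'max c^T x s.t. A x <= b, x >= 0' is:
  Dual:  min b^T y  s.t.  A^T y >= c,  y >= 0.

So the dual LP is:
  minimize  6y1 + 9y2 + 14y3 + 24y4
  subject to:
    y1 + y3 + 3y4 >= 3
    y2 + y3 + 2y4 >= 6
    y1, y2, y3, y4 >= 0

Solving the primal: x* = (2, 9).
  primal value c^T x* = 60.
Solving the dual: y* = (0, 4, 0, 1).
  dual value b^T y* = 60.
Strong duality: c^T x* = b^T y*. Confirmed.

60


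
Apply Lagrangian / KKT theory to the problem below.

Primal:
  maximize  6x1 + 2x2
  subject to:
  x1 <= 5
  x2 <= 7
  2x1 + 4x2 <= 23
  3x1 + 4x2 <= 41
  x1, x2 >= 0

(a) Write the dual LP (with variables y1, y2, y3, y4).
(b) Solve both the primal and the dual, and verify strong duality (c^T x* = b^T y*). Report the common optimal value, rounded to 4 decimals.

The standard primal-dual pair for 'max c^T x s.t. A x <= b, x >= 0' is:
  Dual:  min b^T y  s.t.  A^T y >= c,  y >= 0.

So the dual LP is:
  minimize  5y1 + 7y2 + 23y3 + 41y4
  subject to:
    y1 + 2y3 + 3y4 >= 6
    y2 + 4y3 + 4y4 >= 2
    y1, y2, y3, y4 >= 0

Solving the primal: x* = (5, 3.25).
  primal value c^T x* = 36.5.
Solving the dual: y* = (5, 0, 0.5, 0).
  dual value b^T y* = 36.5.
Strong duality: c^T x* = b^T y*. Confirmed.

36.5


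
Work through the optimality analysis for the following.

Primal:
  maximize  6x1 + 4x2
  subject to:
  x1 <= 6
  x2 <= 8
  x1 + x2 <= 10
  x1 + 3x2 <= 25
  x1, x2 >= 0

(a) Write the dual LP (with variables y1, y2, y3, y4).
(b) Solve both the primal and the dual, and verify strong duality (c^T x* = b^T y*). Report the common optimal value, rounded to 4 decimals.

The standard primal-dual pair for 'max c^T x s.t. A x <= b, x >= 0' is:
  Dual:  min b^T y  s.t.  A^T y >= c,  y >= 0.

So the dual LP is:
  minimize  6y1 + 8y2 + 10y3 + 25y4
  subject to:
    y1 + y3 + y4 >= 6
    y2 + y3 + 3y4 >= 4
    y1, y2, y3, y4 >= 0

Solving the primal: x* = (6, 4).
  primal value c^T x* = 52.
Solving the dual: y* = (2, 0, 4, 0).
  dual value b^T y* = 52.
Strong duality: c^T x* = b^T y*. Confirmed.

52


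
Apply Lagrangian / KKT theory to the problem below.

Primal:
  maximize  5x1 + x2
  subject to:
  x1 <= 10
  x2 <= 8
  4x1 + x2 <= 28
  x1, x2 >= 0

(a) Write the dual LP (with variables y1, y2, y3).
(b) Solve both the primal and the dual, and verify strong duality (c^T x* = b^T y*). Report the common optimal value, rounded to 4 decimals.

The standard primal-dual pair for 'max c^T x s.t. A x <= b, x >= 0' is:
  Dual:  min b^T y  s.t.  A^T y >= c,  y >= 0.

So the dual LP is:
  minimize  10y1 + 8y2 + 28y3
  subject to:
    y1 + 4y3 >= 5
    y2 + y3 >= 1
    y1, y2, y3 >= 0

Solving the primal: x* = (7, 0).
  primal value c^T x* = 35.
Solving the dual: y* = (0, 0, 1.25).
  dual value b^T y* = 35.
Strong duality: c^T x* = b^T y*. Confirmed.

35


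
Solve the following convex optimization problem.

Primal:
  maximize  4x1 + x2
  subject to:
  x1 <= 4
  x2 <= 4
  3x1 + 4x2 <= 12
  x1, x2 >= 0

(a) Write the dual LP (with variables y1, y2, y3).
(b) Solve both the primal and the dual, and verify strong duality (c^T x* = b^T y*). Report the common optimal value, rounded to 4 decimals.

The standard primal-dual pair for 'max c^T x s.t. A x <= b, x >= 0' is:
  Dual:  min b^T y  s.t.  A^T y >= c,  y >= 0.

So the dual LP is:
  minimize  4y1 + 4y2 + 12y3
  subject to:
    y1 + 3y3 >= 4
    y2 + 4y3 >= 1
    y1, y2, y3 >= 0

Solving the primal: x* = (4, 0).
  primal value c^T x* = 16.
Solving the dual: y* = (3.25, 0, 0.25).
  dual value b^T y* = 16.
Strong duality: c^T x* = b^T y*. Confirmed.

16


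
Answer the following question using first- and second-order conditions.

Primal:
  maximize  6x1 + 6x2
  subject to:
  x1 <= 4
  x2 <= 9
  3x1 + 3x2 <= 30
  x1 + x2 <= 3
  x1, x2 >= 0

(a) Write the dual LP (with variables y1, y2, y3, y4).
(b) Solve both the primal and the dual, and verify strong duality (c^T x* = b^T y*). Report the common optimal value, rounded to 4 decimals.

The standard primal-dual pair for 'max c^T x s.t. A x <= b, x >= 0' is:
  Dual:  min b^T y  s.t.  A^T y >= c,  y >= 0.

So the dual LP is:
  minimize  4y1 + 9y2 + 30y3 + 3y4
  subject to:
    y1 + 3y3 + y4 >= 6
    y2 + 3y3 + y4 >= 6
    y1, y2, y3, y4 >= 0

Solving the primal: x* = (3, 0).
  primal value c^T x* = 18.
Solving the dual: y* = (0, 0, 0, 6).
  dual value b^T y* = 18.
Strong duality: c^T x* = b^T y*. Confirmed.

18


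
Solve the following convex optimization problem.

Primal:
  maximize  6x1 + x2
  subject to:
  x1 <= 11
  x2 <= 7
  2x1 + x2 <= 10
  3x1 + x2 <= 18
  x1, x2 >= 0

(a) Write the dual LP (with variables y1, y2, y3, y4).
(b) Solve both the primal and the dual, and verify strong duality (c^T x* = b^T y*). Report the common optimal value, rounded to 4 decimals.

The standard primal-dual pair for 'max c^T x s.t. A x <= b, x >= 0' is:
  Dual:  min b^T y  s.t.  A^T y >= c,  y >= 0.

So the dual LP is:
  minimize  11y1 + 7y2 + 10y3 + 18y4
  subject to:
    y1 + 2y3 + 3y4 >= 6
    y2 + y3 + y4 >= 1
    y1, y2, y3, y4 >= 0

Solving the primal: x* = (5, 0).
  primal value c^T x* = 30.
Solving the dual: y* = (0, 0, 3, 0).
  dual value b^T y* = 30.
Strong duality: c^T x* = b^T y*. Confirmed.

30


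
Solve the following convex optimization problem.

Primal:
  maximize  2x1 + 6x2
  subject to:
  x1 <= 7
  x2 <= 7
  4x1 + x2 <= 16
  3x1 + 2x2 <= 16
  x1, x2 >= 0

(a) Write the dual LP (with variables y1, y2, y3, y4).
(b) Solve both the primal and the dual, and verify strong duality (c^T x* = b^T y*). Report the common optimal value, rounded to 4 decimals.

The standard primal-dual pair for 'max c^T x s.t. A x <= b, x >= 0' is:
  Dual:  min b^T y  s.t.  A^T y >= c,  y >= 0.

So the dual LP is:
  minimize  7y1 + 7y2 + 16y3 + 16y4
  subject to:
    y1 + 4y3 + 3y4 >= 2
    y2 + y3 + 2y4 >= 6
    y1, y2, y3, y4 >= 0

Solving the primal: x* = (0.6667, 7).
  primal value c^T x* = 43.3333.
Solving the dual: y* = (0, 4.6667, 0, 0.6667).
  dual value b^T y* = 43.3333.
Strong duality: c^T x* = b^T y*. Confirmed.

43.3333


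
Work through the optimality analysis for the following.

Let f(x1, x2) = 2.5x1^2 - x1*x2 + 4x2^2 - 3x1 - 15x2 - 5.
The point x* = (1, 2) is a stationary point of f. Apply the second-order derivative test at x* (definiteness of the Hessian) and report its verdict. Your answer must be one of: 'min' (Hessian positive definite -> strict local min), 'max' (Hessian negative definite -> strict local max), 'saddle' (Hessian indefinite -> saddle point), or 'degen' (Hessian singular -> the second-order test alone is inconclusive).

Compute the Hessian H = grad^2 f:
  H = [[5, -1], [-1, 8]]
Verify stationarity: grad f(x*) = H x* + g = (0, 0).
Eigenvalues of H: 4.6972, 8.3028.
Both eigenvalues > 0, so H is positive definite -> x* is a strict local min.

min


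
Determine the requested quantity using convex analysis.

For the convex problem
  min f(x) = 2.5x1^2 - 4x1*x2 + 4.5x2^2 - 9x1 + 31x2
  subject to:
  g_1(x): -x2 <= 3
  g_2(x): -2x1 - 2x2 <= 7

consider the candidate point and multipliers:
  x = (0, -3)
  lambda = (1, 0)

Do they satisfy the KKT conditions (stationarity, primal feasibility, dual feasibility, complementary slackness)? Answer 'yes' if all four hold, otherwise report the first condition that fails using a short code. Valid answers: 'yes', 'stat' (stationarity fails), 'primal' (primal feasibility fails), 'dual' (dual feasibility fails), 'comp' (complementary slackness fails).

Gradient of f: grad f(x) = Q x + c = (3, 4)
Constraint values g_i(x) = a_i^T x - b_i:
  g_1((0, -3)) = 0
  g_2((0, -3)) = -1
Stationarity residual: grad f(x) + sum_i lambda_i a_i = (3, 3)
  -> stationarity FAILS
Primal feasibility (all g_i <= 0): OK
Dual feasibility (all lambda_i >= 0): OK
Complementary slackness (lambda_i * g_i(x) = 0 for all i): OK

Verdict: the first failing condition is stationarity -> stat.

stat


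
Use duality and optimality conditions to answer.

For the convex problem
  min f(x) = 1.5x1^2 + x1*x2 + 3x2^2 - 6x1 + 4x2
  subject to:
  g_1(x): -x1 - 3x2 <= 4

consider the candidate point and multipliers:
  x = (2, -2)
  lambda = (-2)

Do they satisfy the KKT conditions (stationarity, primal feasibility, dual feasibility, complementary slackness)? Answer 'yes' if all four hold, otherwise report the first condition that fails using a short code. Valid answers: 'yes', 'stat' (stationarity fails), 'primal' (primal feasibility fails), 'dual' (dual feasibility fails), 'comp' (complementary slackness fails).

Gradient of f: grad f(x) = Q x + c = (-2, -6)
Constraint values g_i(x) = a_i^T x - b_i:
  g_1((2, -2)) = 0
Stationarity residual: grad f(x) + sum_i lambda_i a_i = (0, 0)
  -> stationarity OK
Primal feasibility (all g_i <= 0): OK
Dual feasibility (all lambda_i >= 0): FAILS
Complementary slackness (lambda_i * g_i(x) = 0 for all i): OK

Verdict: the first failing condition is dual_feasibility -> dual.

dual


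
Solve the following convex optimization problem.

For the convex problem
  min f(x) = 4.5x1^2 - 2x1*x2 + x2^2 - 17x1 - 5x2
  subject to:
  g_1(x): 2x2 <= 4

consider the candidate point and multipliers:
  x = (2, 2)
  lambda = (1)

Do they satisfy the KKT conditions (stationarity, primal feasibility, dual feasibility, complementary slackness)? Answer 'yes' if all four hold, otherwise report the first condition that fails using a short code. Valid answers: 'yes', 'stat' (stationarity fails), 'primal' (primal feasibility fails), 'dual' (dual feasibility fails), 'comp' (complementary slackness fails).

Gradient of f: grad f(x) = Q x + c = (-3, -5)
Constraint values g_i(x) = a_i^T x - b_i:
  g_1((2, 2)) = 0
Stationarity residual: grad f(x) + sum_i lambda_i a_i = (-3, -3)
  -> stationarity FAILS
Primal feasibility (all g_i <= 0): OK
Dual feasibility (all lambda_i >= 0): OK
Complementary slackness (lambda_i * g_i(x) = 0 for all i): OK

Verdict: the first failing condition is stationarity -> stat.

stat


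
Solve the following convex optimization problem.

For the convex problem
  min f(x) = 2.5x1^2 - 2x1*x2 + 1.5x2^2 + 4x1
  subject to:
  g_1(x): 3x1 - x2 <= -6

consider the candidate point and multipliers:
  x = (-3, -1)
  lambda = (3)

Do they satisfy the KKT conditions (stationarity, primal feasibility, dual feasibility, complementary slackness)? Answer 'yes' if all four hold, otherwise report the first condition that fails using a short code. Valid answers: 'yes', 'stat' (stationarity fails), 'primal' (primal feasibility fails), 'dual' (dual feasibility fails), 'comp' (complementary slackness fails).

Gradient of f: grad f(x) = Q x + c = (-9, 3)
Constraint values g_i(x) = a_i^T x - b_i:
  g_1((-3, -1)) = -2
Stationarity residual: grad f(x) + sum_i lambda_i a_i = (0, 0)
  -> stationarity OK
Primal feasibility (all g_i <= 0): OK
Dual feasibility (all lambda_i >= 0): OK
Complementary slackness (lambda_i * g_i(x) = 0 for all i): FAILS

Verdict: the first failing condition is complementary_slackness -> comp.

comp


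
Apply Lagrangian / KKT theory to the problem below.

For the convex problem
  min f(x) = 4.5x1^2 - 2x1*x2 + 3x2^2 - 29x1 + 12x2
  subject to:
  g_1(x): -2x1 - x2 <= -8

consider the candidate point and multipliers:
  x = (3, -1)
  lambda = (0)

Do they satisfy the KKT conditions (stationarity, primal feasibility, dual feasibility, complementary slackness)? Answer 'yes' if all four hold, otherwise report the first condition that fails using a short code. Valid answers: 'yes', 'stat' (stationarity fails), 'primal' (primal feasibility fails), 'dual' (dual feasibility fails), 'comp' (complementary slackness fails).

Gradient of f: grad f(x) = Q x + c = (0, 0)
Constraint values g_i(x) = a_i^T x - b_i:
  g_1((3, -1)) = 3
Stationarity residual: grad f(x) + sum_i lambda_i a_i = (0, 0)
  -> stationarity OK
Primal feasibility (all g_i <= 0): FAILS
Dual feasibility (all lambda_i >= 0): OK
Complementary slackness (lambda_i * g_i(x) = 0 for all i): OK

Verdict: the first failing condition is primal_feasibility -> primal.

primal
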